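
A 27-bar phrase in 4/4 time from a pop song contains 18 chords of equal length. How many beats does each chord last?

27 bars × 4 beats/bar = 108 beats total.
108 beats ÷ 18 chords = 6 beats per chord.

6 beats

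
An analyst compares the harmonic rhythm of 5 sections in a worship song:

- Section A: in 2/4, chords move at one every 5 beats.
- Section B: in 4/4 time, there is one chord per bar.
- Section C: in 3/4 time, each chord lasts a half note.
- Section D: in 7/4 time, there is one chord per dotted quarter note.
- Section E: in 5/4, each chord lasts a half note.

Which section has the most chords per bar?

A: each chord is 5 beats in 2/4, so 0.4 per bar.
B: each chord is 4 beats in 4/4, so 1 per bar.
C: each chord is 2 beats in 3/4, so 1.5 per bar.
D: each chord is 1.5 beats in 7/4, so 14/3 per bar.
E: each chord is 2 beats in 5/4, so 2.5 per bar.
Fastest is D at 14/3 chords/bar.

Section D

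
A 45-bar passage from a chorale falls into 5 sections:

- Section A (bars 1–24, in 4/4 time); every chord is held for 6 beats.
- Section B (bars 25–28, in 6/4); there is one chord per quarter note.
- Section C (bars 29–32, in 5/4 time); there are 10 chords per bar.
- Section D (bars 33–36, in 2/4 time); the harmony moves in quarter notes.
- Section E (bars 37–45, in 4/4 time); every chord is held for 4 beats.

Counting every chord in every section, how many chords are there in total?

97 chords

A has 96 beats and chords last 6 each, so 16 chords.
B has 24 beats and chords last 1 each, so 24 chords.
C has 20 beats and chords last 0.5 each, so 40 chords.
D has 8 beats and chords last 1 each, so 8 chords.
E has 36 beats and chords last 4 each, so 9 chords.
Total: 16 + 24 + 40 + 8 + 9 = 97.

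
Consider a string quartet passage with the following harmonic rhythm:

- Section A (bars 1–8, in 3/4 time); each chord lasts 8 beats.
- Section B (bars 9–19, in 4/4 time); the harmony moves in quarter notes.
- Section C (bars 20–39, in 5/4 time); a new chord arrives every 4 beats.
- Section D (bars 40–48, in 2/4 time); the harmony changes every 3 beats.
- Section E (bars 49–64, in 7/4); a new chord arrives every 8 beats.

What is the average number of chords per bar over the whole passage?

23/16 chords per bar

A: 8 × 3 = 24 beats ÷ 8 = 3 chords.
B: 11 × 4 = 44 beats ÷ 1 = 44 chords.
C: 20 × 5 = 100 beats ÷ 4 = 25 chords.
D: 9 × 2 = 18 beats ÷ 3 = 6 chords.
E: 16 × 7 = 112 beats ÷ 8 = 14 chords.
Overall: 92 chords over 64 bars → 92/64 = 23/16 chords per bar.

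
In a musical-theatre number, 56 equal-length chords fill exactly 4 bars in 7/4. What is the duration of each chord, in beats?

0.5 beats

4 bars × 7 beats/bar = 28 beats total.
28 beats ÷ 56 chords = 0.5 beats per chord.
(That is an eighth note.)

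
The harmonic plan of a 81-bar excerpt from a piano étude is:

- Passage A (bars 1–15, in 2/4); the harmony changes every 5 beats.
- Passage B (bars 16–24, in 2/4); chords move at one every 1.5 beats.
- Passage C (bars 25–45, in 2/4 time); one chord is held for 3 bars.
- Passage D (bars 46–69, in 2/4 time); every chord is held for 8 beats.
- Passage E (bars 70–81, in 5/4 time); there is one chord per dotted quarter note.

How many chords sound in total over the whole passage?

A: 15 bars × 2 beats = 30 beats; 5 beats/chord → 6 chords.
B: 9 bars × 2 beats = 18 beats; 1.5 beats/chord → 12 chords.
C: 21 bars × 2 beats = 42 beats; 6 beats/chord → 7 chords.
D: 24 bars × 2 beats = 48 beats; 8 beats/chord → 6 chords.
E: 12 bars × 5 beats = 60 beats; 1.5 beats/chord → 40 chords.
Total: 6 + 12 + 7 + 6 + 40 = 71.

71 chords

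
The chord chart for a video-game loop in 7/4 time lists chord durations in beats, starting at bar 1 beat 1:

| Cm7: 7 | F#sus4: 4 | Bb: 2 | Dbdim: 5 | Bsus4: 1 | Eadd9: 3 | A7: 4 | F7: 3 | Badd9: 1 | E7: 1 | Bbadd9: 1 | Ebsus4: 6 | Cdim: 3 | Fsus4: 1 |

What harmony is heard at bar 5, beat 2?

Badd9

Beat 2 of bar 5 is beat (5−1)×7 + 2 = 30 overall.
Running totals: Cm7 ends at 7, F#sus4 ends at 11, Bb ends at 13, Dbdim ends at 18, Bsus4 ends at 19, Eadd9 ends at 22, A7 ends at 26, F7 ends at 29, Badd9 ends at 30.
Beat 30 falls within Badd9.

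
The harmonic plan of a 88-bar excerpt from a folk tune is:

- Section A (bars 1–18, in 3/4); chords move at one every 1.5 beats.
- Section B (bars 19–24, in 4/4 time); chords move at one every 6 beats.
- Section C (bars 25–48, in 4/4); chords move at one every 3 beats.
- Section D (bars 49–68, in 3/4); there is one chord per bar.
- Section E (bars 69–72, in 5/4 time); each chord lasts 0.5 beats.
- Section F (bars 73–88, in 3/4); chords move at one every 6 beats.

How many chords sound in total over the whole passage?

140 chords

A has 54 beats and chords last 1.5 each, so 36 chords.
B has 24 beats and chords last 6 each, so 4 chords.
C has 96 beats and chords last 3 each, so 32 chords.
D has 60 beats and chords last 3 each, so 20 chords.
E has 20 beats and chords last 0.5 each, so 40 chords.
F has 48 beats and chords last 6 each, so 8 chords.
Total: 36 + 4 + 32 + 20 + 40 + 8 = 140.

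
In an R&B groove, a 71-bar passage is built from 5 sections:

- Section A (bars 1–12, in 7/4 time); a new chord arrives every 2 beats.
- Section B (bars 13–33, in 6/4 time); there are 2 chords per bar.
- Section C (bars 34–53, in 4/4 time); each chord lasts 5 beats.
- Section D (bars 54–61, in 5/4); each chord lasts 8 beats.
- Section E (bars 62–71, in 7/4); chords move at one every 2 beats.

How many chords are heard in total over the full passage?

140 chords

A: 12 bars × 7 beats = 84 beats; 2 beats/chord → 42 chords.
B: 21 bars × 6 beats = 126 beats; 3 beats/chord → 42 chords.
C: 20 bars × 4 beats = 80 beats; 5 beats/chord → 16 chords.
D: 8 bars × 5 beats = 40 beats; 8 beats/chord → 5 chords.
E: 10 bars × 7 beats = 70 beats; 2 beats/chord → 35 chords.
Total: 42 + 42 + 16 + 5 + 35 = 140.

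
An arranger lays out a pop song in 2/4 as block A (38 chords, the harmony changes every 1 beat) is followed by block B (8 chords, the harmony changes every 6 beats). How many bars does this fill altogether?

A: 38 × 1 = 38 beats = 19 bars.
B: 8 × 6 = 48 beats = 24 bars.
Total: 19 + 24 = 43 bars.

43 bars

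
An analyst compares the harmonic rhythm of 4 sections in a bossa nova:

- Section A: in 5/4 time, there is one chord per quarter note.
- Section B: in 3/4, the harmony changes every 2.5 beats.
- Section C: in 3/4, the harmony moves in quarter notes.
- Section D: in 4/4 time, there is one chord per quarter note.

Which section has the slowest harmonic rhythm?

A: 5/1 = 5 chords/bar.
B: 3/2.5 = 1.2 chords/bar.
C: 3/1 = 3 chords/bar.
D: 4/1 = 4 chords/bar.
Slowest is B at 1.2 chords/bar.

Section B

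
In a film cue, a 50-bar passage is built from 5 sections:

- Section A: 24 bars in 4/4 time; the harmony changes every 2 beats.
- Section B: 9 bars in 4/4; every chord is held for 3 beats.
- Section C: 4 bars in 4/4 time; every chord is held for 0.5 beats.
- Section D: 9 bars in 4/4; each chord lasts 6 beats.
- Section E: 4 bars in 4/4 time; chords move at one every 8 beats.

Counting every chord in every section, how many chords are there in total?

A: 24·4 = 96 beats, 96/2 = 48 chords.
B: 9·4 = 36 beats, 36/3 = 12 chords.
C: 4·4 = 16 beats, 16/0.5 = 32 chords.
D: 9·4 = 36 beats, 36/6 = 6 chords.
E: 4·4 = 16 beats, 16/8 = 2 chords.
Total: 48 + 12 + 32 + 6 + 2 = 100.

100 chords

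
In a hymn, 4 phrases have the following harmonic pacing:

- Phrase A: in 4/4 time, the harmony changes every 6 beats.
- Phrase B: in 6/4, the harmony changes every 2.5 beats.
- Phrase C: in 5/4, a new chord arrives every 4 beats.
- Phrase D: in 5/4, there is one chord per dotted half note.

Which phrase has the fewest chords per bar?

A: 4/6 = 2/3 chords/bar.
B: 6/2.5 = 2.4 chords/bar.
C: 5/4 = 1.25 chords/bar.
D: 5/3 = 5/3 chords/bar.
Slowest is A at 2/3 chords/bar.

Phrase A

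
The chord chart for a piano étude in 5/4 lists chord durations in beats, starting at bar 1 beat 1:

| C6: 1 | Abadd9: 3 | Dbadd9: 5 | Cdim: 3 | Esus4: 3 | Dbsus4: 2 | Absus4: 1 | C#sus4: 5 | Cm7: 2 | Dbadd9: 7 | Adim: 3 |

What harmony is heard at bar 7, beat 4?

Beat 4 of bar 7 is beat (7−1)×5 + 4 = 34 overall.
Running totals: C6 ends at 1, Abadd9 ends at 4, Dbadd9 ends at 9, Cdim ends at 12, Esus4 ends at 15, Dbsus4 ends at 17, Absus4 ends at 18, C#sus4 ends at 23, Cm7 ends at 25, Dbadd9 ends at 32, Adim ends at 35.
Beat 34 falls within Adim.

Adim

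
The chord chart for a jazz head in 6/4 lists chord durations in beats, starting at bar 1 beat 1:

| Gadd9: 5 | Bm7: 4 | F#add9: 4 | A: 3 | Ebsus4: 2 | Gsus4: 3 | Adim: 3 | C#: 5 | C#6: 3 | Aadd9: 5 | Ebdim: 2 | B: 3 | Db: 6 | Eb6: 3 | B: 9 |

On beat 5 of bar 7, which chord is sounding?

Beat 5 of bar 7 is beat (7−1)×6 + 5 = 41 overall.
Running totals: Gadd9 ends at 5, Bm7 ends at 9, F#add9 ends at 13, A ends at 16, Ebsus4 ends at 18, Gsus4 ends at 21, Adim ends at 24, C# ends at 29, C#6 ends at 32, Aadd9 ends at 37, Ebdim ends at 39, B ends at 42.
Beat 41 falls within B.

B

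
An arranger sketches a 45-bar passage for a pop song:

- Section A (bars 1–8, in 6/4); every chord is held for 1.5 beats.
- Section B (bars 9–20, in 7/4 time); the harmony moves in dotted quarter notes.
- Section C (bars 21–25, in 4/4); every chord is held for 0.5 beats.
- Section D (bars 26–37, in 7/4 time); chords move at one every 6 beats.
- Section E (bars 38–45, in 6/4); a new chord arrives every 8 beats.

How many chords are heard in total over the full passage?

148 chords

A: 8·6 = 48 beats, 48/1.5 = 32 chords.
B: 12·7 = 84 beats, 84/1.5 = 56 chords.
C: 5·4 = 20 beats, 20/0.5 = 40 chords.
D: 12·7 = 84 beats, 84/6 = 14 chords.
E: 8·6 = 48 beats, 48/8 = 6 chords.
Total: 32 + 56 + 40 + 14 + 6 = 148.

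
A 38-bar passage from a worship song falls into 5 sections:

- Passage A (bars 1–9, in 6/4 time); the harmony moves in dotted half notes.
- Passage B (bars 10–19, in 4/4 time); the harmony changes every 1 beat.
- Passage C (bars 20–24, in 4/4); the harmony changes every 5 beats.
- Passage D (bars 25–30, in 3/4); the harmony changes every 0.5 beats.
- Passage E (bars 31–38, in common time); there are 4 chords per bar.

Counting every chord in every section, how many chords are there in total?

130 chords

A has 54 beats and chords last 3 each, so 18 chords.
B has 40 beats and chords last 1 each, so 40 chords.
C has 20 beats and chords last 5 each, so 4 chords.
D has 18 beats and chords last 0.5 each, so 36 chords.
E has 32 beats and chords last 1 each, so 32 chords.
Total: 18 + 40 + 4 + 36 + 32 = 130.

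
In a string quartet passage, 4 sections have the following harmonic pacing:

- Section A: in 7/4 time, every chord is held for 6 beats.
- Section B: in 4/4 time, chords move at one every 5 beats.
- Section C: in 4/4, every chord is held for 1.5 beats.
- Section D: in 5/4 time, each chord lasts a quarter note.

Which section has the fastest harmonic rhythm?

Section D

A: 7 beats/bar ÷ 6 beats/chord = 7/6 chords/bar.
B: 4 beats/bar ÷ 5 beats/chord = 0.8 chords/bar.
C: 4 beats/bar ÷ 1.5 beats/chord = 8/3 chords/bar.
D: 5 beats/bar ÷ 1 beat/chord = 5 chords/bar.
Fastest is D at 5 chords/bar.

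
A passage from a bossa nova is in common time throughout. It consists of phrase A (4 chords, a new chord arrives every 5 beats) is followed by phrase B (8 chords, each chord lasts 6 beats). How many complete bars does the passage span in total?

17 bars

A: 4 × 5 = 20 beats = 5 bars.
B: 8 × 6 = 48 beats = 12 bars.
Total: 5 + 12 = 17 bars.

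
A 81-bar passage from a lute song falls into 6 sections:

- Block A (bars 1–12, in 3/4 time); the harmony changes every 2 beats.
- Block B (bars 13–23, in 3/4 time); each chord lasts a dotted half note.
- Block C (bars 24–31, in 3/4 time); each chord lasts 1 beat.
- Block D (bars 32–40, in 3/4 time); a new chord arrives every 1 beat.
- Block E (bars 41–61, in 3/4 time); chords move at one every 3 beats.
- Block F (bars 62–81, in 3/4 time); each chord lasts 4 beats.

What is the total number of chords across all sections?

116 chords

A: 12·3 = 36 beats, 36/2 = 18 chords.
B: 11·3 = 33 beats, 33/3 = 11 chords.
C: 8·3 = 24 beats, 24/1 = 24 chords.
D: 9·3 = 27 beats, 27/1 = 27 chords.
E: 21·3 = 63 beats, 63/3 = 21 chords.
F: 20·3 = 60 beats, 60/4 = 15 chords.
Total: 18 + 11 + 24 + 27 + 21 + 15 = 116.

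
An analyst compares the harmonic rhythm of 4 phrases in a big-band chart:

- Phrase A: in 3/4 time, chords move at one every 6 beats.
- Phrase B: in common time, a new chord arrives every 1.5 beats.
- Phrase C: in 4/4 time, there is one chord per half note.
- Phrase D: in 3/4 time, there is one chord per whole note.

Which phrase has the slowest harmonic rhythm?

Phrase A

A: 3 beats/bar ÷ 6 beats/chord = 0.5 chords/bar.
B: 4 beats/bar ÷ 1.5 beats/chord = 8/3 chords/bar.
C: 4 beats/bar ÷ 2 beats/chord = 2 chords/bar.
D: 3 beats/bar ÷ 4 beats/chord = 0.75 chords/bar.
Slowest is A at 0.5 chords/bar.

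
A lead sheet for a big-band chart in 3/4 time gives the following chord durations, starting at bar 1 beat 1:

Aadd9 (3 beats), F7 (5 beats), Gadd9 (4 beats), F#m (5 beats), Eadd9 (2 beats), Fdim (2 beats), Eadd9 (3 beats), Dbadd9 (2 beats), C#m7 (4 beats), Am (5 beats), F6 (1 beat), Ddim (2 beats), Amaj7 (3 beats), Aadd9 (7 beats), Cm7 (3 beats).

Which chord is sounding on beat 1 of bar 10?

C#m7

Beat 1 of bar 10 is beat (10−1)×3 + 1 = 28 overall.
Running totals: Aadd9 ends at 3, F7 ends at 8, Gadd9 ends at 12, F#m ends at 17, Eadd9 ends at 19, Fdim ends at 21, Eadd9 ends at 24, Dbadd9 ends at 26, C#m7 ends at 30.
Beat 28 falls within C#m7.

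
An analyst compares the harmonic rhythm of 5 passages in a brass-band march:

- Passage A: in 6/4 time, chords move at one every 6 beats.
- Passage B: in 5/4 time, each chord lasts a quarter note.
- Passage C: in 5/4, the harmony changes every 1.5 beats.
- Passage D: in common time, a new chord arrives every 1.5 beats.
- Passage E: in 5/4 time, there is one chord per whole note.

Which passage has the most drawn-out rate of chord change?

A: 6/6 = 1 chord/bar.
B: 5/1 = 5 chords/bar.
C: 5/1.5 = 10/3 chords/bar.
D: 4/1.5 = 8/3 chords/bar.
E: 5/4 = 1.25 chords/bar.
Slowest is A at 1 chords/bar.

Passage A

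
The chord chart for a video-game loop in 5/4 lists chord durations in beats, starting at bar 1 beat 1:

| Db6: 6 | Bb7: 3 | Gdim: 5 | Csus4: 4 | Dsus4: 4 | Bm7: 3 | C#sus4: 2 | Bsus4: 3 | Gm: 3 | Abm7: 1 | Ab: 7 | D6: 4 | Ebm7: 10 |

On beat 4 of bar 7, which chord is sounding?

Abm7

Beat 4 of bar 7 is beat (7−1)×5 + 4 = 34 overall.
Running totals: Db6 ends at 6, Bb7 ends at 9, Gdim ends at 14, Csus4 ends at 18, Dsus4 ends at 22, Bm7 ends at 25, C#sus4 ends at 27, Bsus4 ends at 30, Gm ends at 33, Abm7 ends at 34.
Beat 34 falls within Abm7.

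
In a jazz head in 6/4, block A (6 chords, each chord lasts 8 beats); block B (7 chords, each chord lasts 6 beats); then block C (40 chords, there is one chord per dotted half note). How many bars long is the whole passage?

35 bars

A: 6 × 8 = 48 beats = 8 bars.
B: 7 × 6 = 42 beats = 7 bars.
C: 40 × 3 = 120 beats = 20 bars.
Total: 8 + 7 + 20 = 35 bars.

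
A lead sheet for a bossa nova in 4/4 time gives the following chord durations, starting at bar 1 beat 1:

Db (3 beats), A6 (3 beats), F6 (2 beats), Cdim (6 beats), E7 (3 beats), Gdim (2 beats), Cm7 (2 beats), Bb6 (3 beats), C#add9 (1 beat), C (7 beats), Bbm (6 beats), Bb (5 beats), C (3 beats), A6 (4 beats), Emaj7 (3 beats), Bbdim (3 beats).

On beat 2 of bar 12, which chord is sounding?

C

Beat 2 of bar 12 is beat (12−1)×4 + 2 = 46 overall.
Running totals: Db ends at 3, A6 ends at 6, F6 ends at 8, Cdim ends at 14, E7 ends at 17, Gdim ends at 19, Cm7 ends at 21, Bb6 ends at 24, C#add9 ends at 25, C ends at 32, Bbm ends at 38, Bb ends at 43, C ends at 46.
Beat 46 falls within C.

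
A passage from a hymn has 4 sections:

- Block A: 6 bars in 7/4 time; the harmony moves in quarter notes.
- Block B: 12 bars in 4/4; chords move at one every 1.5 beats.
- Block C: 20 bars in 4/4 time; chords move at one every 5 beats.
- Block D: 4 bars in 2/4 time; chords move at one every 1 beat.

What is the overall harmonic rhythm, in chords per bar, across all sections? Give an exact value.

A: 6 × 7 = 42 beats ÷ 1 = 42 chords.
B: 12 × 4 = 48 beats ÷ 1.5 = 32 chords.
C: 20 × 4 = 80 beats ÷ 5 = 16 chords.
D: 4 × 2 = 8 beats ÷ 1 = 8 chords.
Overall: 98 chords over 42 bars → 98/42 = 7/3 chords per bar.

7/3 chords per bar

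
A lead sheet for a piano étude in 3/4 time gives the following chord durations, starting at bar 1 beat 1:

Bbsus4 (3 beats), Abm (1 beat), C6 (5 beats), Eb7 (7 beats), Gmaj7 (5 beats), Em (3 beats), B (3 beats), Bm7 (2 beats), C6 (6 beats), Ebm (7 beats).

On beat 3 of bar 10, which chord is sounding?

Beat 3 of bar 10 is beat (10−1)×3 + 3 = 30 overall.
Running totals: Bbsus4 ends at 3, Abm ends at 4, C6 ends at 9, Eb7 ends at 16, Gmaj7 ends at 21, Em ends at 24, B ends at 27, Bm7 ends at 29, C6 ends at 35.
Beat 30 falls within C6.

C6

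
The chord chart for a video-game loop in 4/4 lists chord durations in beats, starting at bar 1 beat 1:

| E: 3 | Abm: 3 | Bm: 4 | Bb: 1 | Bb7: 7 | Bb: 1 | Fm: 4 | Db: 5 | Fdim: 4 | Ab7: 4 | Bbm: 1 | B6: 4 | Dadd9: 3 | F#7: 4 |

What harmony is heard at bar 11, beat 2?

Dadd9

Beat 2 of bar 11 is beat (11−1)×4 + 2 = 42 overall.
Running totals: E ends at 3, Abm ends at 6, Bm ends at 10, Bb ends at 11, Bb7 ends at 18, Bb ends at 19, Fm ends at 23, Db ends at 28, Fdim ends at 32, Ab7 ends at 36, Bbm ends at 37, B6 ends at 41, Dadd9 ends at 44.
Beat 42 falls within Dadd9.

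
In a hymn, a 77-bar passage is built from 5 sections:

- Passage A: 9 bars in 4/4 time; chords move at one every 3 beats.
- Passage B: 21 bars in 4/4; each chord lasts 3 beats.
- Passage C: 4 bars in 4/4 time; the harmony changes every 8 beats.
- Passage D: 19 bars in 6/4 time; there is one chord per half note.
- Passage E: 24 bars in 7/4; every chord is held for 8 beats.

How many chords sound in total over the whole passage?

120 chords

A has 36 beats and chords last 3 each, so 12 chords.
B has 84 beats and chords last 3 each, so 28 chords.
C has 16 beats and chords last 8 each, so 2 chords.
D has 114 beats and chords last 2 each, so 57 chords.
E has 168 beats and chords last 8 each, so 21 chords.
Total: 12 + 28 + 2 + 57 + 21 = 120.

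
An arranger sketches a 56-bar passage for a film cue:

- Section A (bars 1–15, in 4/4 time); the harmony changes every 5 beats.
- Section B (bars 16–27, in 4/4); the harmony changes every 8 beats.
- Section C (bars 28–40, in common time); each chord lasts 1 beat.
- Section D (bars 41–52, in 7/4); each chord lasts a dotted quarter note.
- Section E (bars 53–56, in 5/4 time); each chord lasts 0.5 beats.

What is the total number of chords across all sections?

A: 15·4 = 60 beats, 60/5 = 12 chords.
B: 12·4 = 48 beats, 48/8 = 6 chords.
C: 13·4 = 52 beats, 52/1 = 52 chords.
D: 12·7 = 84 beats, 84/1.5 = 56 chords.
E: 4·5 = 20 beats, 20/0.5 = 40 chords.
Total: 12 + 6 + 52 + 56 + 40 = 166.

166 chords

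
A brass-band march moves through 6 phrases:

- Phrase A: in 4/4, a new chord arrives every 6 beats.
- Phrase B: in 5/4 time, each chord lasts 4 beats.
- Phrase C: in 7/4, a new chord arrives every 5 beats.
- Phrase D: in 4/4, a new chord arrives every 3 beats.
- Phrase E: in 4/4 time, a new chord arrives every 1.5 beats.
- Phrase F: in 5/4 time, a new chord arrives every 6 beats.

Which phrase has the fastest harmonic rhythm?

A: 4/6 = 2/3 chords/bar.
B: 5/4 = 1.25 chords/bar.
C: 7/5 = 1.4 chords/bar.
D: 4/3 = 4/3 chords/bar.
E: 4/1.5 = 8/3 chords/bar.
F: 5/6 = 5/6 chords/bar.
Fastest is E at 8/3 chords/bar.

Phrase E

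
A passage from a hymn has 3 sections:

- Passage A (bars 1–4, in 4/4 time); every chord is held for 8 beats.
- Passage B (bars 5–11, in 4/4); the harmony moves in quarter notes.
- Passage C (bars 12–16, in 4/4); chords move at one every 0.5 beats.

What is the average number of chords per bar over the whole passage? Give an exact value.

A: 4 bars of 4 beats is 16 beats; at 8 beats each that's 2 chords.
B: 7 bars of 4 beats is 28 beats; at 1 beat each that's 28 chords.
C: 5 bars of 4 beats is 20 beats; at 0.5 beats each that's 40 chords.
Overall: 70 chords over 16 bars → 70/16 = 4.375 chords per bar.

4.375 chords per bar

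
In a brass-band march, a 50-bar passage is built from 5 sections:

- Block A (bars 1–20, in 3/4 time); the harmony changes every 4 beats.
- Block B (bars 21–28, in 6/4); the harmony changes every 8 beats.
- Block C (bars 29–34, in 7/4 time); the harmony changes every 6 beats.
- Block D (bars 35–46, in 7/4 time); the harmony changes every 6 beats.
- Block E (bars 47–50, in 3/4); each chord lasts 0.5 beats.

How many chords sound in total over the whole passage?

A has 60 beats and chords last 4 each, so 15 chords.
B has 48 beats and chords last 8 each, so 6 chords.
C has 42 beats and chords last 6 each, so 7 chords.
D has 84 beats and chords last 6 each, so 14 chords.
E has 12 beats and chords last 0.5 each, so 24 chords.
Total: 15 + 6 + 7 + 14 + 24 = 66.

66 chords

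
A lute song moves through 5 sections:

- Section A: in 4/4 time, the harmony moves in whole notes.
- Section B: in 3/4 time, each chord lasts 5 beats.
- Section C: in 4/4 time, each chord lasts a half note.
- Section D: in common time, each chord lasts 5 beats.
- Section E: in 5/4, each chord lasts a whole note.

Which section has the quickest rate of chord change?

A: 4/4 = 1 chord/bar.
B: 3/5 = 0.6 chords/bar.
C: 4/2 = 2 chords/bar.
D: 4/5 = 0.8 chords/bar.
E: 5/4 = 1.25 chords/bar.
Fastest is C at 2 chords/bar.

Section C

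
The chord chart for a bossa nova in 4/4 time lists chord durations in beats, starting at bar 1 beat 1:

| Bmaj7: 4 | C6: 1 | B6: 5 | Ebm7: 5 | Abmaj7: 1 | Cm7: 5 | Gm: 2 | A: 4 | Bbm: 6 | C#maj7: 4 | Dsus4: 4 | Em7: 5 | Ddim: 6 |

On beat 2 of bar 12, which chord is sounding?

Beat 2 of bar 12 is beat (12−1)×4 + 2 = 46 overall.
Running totals: Bmaj7 ends at 4, C6 ends at 5, B6 ends at 10, Ebm7 ends at 15, Abmaj7 ends at 16, Cm7 ends at 21, Gm ends at 23, A ends at 27, Bbm ends at 33, C#maj7 ends at 37, Dsus4 ends at 41, Em7 ends at 46.
Beat 46 falls within Em7.

Em7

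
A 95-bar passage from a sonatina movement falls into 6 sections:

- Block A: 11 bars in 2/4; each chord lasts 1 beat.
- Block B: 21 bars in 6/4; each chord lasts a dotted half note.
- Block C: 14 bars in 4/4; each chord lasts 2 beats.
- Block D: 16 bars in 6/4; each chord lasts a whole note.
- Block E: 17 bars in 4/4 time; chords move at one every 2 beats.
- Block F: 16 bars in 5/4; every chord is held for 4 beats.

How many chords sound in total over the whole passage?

A: 11 bars × 2 beats = 22 beats; 1 beat/chord → 22 chords.
B: 21 bars × 6 beats = 126 beats; 3 beats/chord → 42 chords.
C: 14 bars × 4 beats = 56 beats; 2 beats/chord → 28 chords.
D: 16 bars × 6 beats = 96 beats; 4 beats/chord → 24 chords.
E: 17 bars × 4 beats = 68 beats; 2 beats/chord → 34 chords.
F: 16 bars × 5 beats = 80 beats; 4 beats/chord → 20 chords.
Total: 22 + 42 + 28 + 24 + 34 + 20 = 170.

170 chords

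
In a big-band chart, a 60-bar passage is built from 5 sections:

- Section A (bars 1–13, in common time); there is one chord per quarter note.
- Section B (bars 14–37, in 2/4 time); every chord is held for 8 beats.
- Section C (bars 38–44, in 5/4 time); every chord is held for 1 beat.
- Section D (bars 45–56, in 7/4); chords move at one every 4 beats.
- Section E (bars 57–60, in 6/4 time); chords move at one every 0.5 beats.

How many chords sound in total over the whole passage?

162 chords

A: 13·4 = 52 beats, 52/1 = 52 chords.
B: 24·2 = 48 beats, 48/8 = 6 chords.
C: 7·5 = 35 beats, 35/1 = 35 chords.
D: 12·7 = 84 beats, 84/4 = 21 chords.
E: 4·6 = 24 beats, 24/0.5 = 48 chords.
Total: 52 + 6 + 35 + 21 + 48 = 162.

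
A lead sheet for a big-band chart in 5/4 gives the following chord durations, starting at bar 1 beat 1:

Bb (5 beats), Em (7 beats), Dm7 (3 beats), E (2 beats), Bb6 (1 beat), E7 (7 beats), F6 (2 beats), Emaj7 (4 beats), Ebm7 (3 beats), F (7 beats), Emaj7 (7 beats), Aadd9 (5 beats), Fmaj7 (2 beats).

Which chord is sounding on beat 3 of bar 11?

Aadd9

Beat 3 of bar 11 is beat (11−1)×5 + 3 = 53 overall.
Running totals: Bb ends at 5, Em ends at 12, Dm7 ends at 15, E ends at 17, Bb6 ends at 18, E7 ends at 25, F6 ends at 27, Emaj7 ends at 31, Ebm7 ends at 34, F ends at 41, Emaj7 ends at 48, Aadd9 ends at 53.
Beat 53 falls within Aadd9.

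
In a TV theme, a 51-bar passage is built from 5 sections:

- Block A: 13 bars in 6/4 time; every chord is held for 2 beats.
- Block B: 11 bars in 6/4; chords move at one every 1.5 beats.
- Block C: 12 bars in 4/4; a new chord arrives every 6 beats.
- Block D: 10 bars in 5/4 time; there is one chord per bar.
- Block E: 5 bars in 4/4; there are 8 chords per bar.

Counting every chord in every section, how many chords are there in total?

A: 13 bars × 6 beats = 78 beats; 2 beats/chord → 39 chords.
B: 11 bars × 6 beats = 66 beats; 1.5 beats/chord → 44 chords.
C: 12 bars × 4 beats = 48 beats; 6 beats/chord → 8 chords.
D: 10 bars × 5 beats = 50 beats; 5 beats/chord → 10 chords.
E: 5 bars × 4 beats = 20 beats; 0.5 beats/chord → 40 chords.
Total: 39 + 44 + 8 + 10 + 40 = 141.

141 chords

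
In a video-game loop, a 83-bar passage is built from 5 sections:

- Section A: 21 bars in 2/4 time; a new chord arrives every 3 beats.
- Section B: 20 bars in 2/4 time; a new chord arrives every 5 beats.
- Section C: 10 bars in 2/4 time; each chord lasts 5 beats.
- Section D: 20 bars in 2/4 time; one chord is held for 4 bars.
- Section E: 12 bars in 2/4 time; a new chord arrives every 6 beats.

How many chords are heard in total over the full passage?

A: 21·2 = 42 beats, 42/3 = 14 chords.
B: 20·2 = 40 beats, 40/5 = 8 chords.
C: 10·2 = 20 beats, 20/5 = 4 chords.
D: 20·2 = 40 beats, 40/8 = 5 chords.
E: 12·2 = 24 beats, 24/6 = 4 chords.
Total: 14 + 8 + 4 + 5 + 4 = 35.

35 chords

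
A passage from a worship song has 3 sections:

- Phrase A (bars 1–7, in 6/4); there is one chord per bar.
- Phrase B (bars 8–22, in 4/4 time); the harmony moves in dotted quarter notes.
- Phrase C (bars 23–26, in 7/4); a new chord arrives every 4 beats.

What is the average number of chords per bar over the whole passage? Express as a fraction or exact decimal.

A: 7 bars of 6 beats is 42 beats; at 6 beats each that's 7 chords.
B: 15 bars of 4 beats is 60 beats; at 1.5 beats each that's 40 chords.
C: 4 bars of 7 beats is 28 beats; at 4 beats each that's 7 chords.
Overall: 54 chords over 26 bars → 54/26 = 27/13 chords per bar.

27/13 chords per bar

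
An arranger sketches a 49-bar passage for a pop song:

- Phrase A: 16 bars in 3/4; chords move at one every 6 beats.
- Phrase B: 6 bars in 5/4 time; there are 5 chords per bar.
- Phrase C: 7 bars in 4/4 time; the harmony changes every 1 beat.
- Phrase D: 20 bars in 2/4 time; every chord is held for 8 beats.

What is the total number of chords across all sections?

71 chords

A has 48 beats and chords last 6 each, so 8 chords.
B has 30 beats and chords last 1 each, so 30 chords.
C has 28 beats and chords last 1 each, so 28 chords.
D has 40 beats and chords last 8 each, so 5 chords.
Total: 8 + 30 + 28 + 5 = 71.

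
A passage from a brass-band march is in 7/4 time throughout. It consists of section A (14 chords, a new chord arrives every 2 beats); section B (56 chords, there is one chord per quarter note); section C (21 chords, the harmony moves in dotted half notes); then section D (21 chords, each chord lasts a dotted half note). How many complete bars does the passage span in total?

A: 14 × 2 = 28 beats = 4 bars.
B: 56 × 1 = 56 beats = 8 bars.
C: 21 × 3 = 63 beats = 9 bars.
D: 21 × 3 = 63 beats = 9 bars.
Total: 4 + 8 + 9 + 9 = 30 bars.

30 bars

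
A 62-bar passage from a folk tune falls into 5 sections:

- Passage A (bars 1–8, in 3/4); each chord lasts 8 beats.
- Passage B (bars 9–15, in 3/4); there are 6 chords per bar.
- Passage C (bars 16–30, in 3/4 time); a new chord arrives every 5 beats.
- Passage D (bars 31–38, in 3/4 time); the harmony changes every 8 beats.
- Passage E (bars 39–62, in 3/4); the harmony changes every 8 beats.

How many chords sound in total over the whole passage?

66 chords

A has 24 beats and chords last 8 each, so 3 chords.
B has 21 beats and chords last 0.5 each, so 42 chords.
C has 45 beats and chords last 5 each, so 9 chords.
D has 24 beats and chords last 8 each, so 3 chords.
E has 72 beats and chords last 8 each, so 9 chords.
Total: 3 + 42 + 9 + 3 + 9 = 66.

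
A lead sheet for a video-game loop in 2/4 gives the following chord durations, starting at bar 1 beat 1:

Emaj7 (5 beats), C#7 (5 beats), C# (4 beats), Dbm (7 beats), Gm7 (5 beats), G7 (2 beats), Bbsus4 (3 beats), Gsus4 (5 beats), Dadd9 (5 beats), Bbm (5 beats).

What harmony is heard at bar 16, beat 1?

Bbsus4

Beat 1 of bar 16 is beat (16−1)×2 + 1 = 31 overall.
Running totals: Emaj7 ends at 5, C#7 ends at 10, C# ends at 14, Dbm ends at 21, Gm7 ends at 26, G7 ends at 28, Bbsus4 ends at 31.
Beat 31 falls within Bbsus4.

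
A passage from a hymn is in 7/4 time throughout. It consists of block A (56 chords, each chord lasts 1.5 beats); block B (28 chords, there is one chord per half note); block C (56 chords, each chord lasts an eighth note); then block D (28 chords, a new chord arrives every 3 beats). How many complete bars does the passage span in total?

A: 56 × 1.5 = 84 beats = 12 bars.
B: 28 × 2 = 56 beats = 8 bars.
C: 56 × 0.5 = 28 beats = 4 bars.
D: 28 × 3 = 84 beats = 12 bars.
Total: 12 + 8 + 4 + 12 = 36 bars.

36 bars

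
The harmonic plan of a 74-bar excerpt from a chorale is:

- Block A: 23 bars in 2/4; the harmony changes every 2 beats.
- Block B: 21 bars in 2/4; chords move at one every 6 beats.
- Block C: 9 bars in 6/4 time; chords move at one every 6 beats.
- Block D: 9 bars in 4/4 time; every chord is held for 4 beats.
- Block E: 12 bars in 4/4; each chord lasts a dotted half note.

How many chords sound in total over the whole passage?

64 chords

A has 46 beats and chords last 2 each, so 23 chords.
B has 42 beats and chords last 6 each, so 7 chords.
C has 54 beats and chords last 6 each, so 9 chords.
D has 36 beats and chords last 4 each, so 9 chords.
E has 48 beats and chords last 3 each, so 16 chords.
Total: 23 + 7 + 9 + 9 + 16 = 64.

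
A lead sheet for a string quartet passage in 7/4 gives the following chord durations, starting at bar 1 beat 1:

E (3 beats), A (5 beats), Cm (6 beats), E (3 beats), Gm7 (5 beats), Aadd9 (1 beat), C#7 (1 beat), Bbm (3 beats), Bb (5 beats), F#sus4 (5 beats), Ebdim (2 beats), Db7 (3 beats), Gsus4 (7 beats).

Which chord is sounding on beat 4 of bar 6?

Beat 4 of bar 6 is beat (6−1)×7 + 4 = 39 overall.
Running totals: E ends at 3, A ends at 8, Cm ends at 14, E ends at 17, Gm7 ends at 22, Aadd9 ends at 23, C#7 ends at 24, Bbm ends at 27, Bb ends at 32, F#sus4 ends at 37, Ebdim ends at 39.
Beat 39 falls within Ebdim.

Ebdim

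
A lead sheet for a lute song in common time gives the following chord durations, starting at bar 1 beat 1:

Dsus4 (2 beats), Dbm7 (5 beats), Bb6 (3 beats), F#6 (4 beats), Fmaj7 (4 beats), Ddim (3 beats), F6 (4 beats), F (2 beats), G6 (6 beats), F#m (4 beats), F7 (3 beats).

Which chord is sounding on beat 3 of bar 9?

Beat 3 of bar 9 is beat (9−1)×4 + 3 = 35 overall.
Running totals: Dsus4 ends at 2, Dbm7 ends at 7, Bb6 ends at 10, F#6 ends at 14, Fmaj7 ends at 18, Ddim ends at 21, F6 ends at 25, F ends at 27, G6 ends at 33, F#m ends at 37.
Beat 35 falls within F#m.

F#m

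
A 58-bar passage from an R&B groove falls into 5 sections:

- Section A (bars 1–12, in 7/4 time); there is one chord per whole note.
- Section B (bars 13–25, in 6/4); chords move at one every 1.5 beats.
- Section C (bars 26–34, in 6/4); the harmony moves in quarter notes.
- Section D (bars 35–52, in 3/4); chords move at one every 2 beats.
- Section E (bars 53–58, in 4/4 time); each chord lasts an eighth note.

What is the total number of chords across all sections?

A: 12 bars × 7 beats = 84 beats; 4 beats/chord → 21 chords.
B: 13 bars × 6 beats = 78 beats; 1.5 beats/chord → 52 chords.
C: 9 bars × 6 beats = 54 beats; 1 beat/chord → 54 chords.
D: 18 bars × 3 beats = 54 beats; 2 beats/chord → 27 chords.
E: 6 bars × 4 beats = 24 beats; 0.5 beats/chord → 48 chords.
Total: 21 + 52 + 54 + 27 + 48 = 202.

202 chords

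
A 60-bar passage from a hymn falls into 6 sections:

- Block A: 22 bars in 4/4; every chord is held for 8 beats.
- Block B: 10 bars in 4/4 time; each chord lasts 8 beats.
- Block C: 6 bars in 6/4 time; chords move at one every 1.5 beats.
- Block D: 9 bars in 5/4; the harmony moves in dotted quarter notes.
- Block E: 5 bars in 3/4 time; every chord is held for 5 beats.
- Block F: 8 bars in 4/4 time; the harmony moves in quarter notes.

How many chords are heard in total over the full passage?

105 chords

A: 22·4 = 88 beats, 88/8 = 11 chords.
B: 10·4 = 40 beats, 40/8 = 5 chords.
C: 6·6 = 36 beats, 36/1.5 = 24 chords.
D: 9·5 = 45 beats, 45/1.5 = 30 chords.
E: 5·3 = 15 beats, 15/5 = 3 chords.
F: 8·4 = 32 beats, 32/1 = 32 chords.
Total: 11 + 5 + 24 + 30 + 3 + 32 = 105.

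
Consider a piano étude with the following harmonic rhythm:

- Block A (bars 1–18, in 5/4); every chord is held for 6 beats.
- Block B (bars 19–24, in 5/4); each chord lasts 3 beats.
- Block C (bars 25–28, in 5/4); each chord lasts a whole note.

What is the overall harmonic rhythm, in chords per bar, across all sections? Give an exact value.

A: 18 × 5 = 90 beats ÷ 6 = 15 chords.
B: 6 × 5 = 30 beats ÷ 3 = 10 chords.
C: 4 × 5 = 20 beats ÷ 4 = 5 chords.
Overall: 30 chords over 28 bars → 30/28 = 15/14 chords per bar.

15/14 chords per bar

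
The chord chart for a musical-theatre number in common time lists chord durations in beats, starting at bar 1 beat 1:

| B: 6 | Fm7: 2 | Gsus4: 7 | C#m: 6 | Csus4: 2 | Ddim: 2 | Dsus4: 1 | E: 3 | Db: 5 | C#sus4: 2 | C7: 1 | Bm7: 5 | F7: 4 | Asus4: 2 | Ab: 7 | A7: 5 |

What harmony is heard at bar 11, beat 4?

Beat 4 of bar 11 is beat (11−1)×4 + 4 = 44 overall.
Running totals: B ends at 6, Fm7 ends at 8, Gsus4 ends at 15, C#m ends at 21, Csus4 ends at 23, Ddim ends at 25, Dsus4 ends at 26, E ends at 29, Db ends at 34, C#sus4 ends at 36, C7 ends at 37, Bm7 ends at 42, F7 ends at 46.
Beat 44 falls within F7.

F7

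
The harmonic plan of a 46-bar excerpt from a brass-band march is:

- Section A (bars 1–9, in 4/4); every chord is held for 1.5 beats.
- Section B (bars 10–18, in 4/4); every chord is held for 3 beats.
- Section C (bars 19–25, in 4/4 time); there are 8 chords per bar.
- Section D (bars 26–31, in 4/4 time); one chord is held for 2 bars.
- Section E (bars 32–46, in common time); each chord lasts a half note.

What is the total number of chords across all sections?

125 chords

A has 36 beats and chords last 1.5 each, so 24 chords.
B has 36 beats and chords last 3 each, so 12 chords.
C has 28 beats and chords last 0.5 each, so 56 chords.
D has 24 beats and chords last 8 each, so 3 chords.
E has 60 beats and chords last 2 each, so 30 chords.
Total: 24 + 12 + 56 + 3 + 30 = 125.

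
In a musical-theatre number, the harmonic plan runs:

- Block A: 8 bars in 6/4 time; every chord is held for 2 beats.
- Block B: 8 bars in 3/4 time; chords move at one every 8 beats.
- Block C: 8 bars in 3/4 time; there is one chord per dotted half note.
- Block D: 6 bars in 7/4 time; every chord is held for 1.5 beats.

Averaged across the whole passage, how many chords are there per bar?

A: 8 × 6 = 48 beats ÷ 2 = 24 chords.
B: 8 × 3 = 24 beats ÷ 8 = 3 chords.
C: 8 × 3 = 24 beats ÷ 3 = 8 chords.
D: 6 × 7 = 42 beats ÷ 1.5 = 28 chords.
Overall: 63 chords over 30 bars → 63/30 = 2.1 chords per bar.

2.1 chords per bar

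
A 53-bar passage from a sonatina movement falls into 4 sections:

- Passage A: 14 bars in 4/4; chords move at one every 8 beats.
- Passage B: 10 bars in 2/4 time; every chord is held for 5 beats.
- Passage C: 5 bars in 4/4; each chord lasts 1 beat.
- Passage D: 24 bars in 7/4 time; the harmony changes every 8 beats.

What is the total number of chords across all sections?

52 chords

A: 14·4 = 56 beats, 56/8 = 7 chords.
B: 10·2 = 20 beats, 20/5 = 4 chords.
C: 5·4 = 20 beats, 20/1 = 20 chords.
D: 24·7 = 168 beats, 168/8 = 21 chords.
Total: 7 + 4 + 20 + 21 = 52.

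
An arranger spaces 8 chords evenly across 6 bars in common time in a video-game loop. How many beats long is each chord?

6 bars × 4 beats/bar = 24 beats total.
24 beats ÷ 8 chords = 3 beats per chord.
(That is a dotted half note.)

3 beats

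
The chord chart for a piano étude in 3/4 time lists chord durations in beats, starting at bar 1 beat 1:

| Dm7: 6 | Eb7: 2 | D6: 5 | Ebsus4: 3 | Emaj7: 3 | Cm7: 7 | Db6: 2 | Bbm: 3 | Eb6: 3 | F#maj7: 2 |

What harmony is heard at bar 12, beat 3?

F#maj7

Beat 3 of bar 12 is beat (12−1)×3 + 3 = 36 overall.
Running totals: Dm7 ends at 6, Eb7 ends at 8, D6 ends at 13, Ebsus4 ends at 16, Emaj7 ends at 19, Cm7 ends at 26, Db6 ends at 28, Bbm ends at 31, Eb6 ends at 34, F#maj7 ends at 36.
Beat 36 falls within F#maj7.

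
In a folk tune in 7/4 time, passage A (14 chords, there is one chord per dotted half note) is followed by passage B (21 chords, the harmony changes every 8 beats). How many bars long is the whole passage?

A: 14 × 3 = 42 beats = 6 bars.
B: 21 × 8 = 168 beats = 24 bars.
Total: 6 + 24 = 30 bars.

30 bars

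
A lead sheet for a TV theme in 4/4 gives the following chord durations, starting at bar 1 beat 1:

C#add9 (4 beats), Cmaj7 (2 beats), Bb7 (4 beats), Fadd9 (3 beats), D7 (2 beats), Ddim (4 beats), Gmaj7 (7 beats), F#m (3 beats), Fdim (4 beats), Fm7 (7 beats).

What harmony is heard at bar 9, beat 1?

Fdim

Beat 1 of bar 9 is beat (9−1)×4 + 1 = 33 overall.
Running totals: C#add9 ends at 4, Cmaj7 ends at 6, Bb7 ends at 10, Fadd9 ends at 13, D7 ends at 15, Ddim ends at 19, Gmaj7 ends at 26, F#m ends at 29, Fdim ends at 33.
Beat 33 falls within Fdim.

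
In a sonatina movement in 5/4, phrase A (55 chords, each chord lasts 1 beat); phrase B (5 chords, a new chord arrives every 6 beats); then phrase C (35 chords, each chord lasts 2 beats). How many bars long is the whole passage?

A: 55 × 1 = 55 beats = 11 bars.
B: 5 × 6 = 30 beats = 6 bars.
C: 35 × 2 = 70 beats = 14 bars.
Total: 11 + 6 + 14 = 31 bars.

31 bars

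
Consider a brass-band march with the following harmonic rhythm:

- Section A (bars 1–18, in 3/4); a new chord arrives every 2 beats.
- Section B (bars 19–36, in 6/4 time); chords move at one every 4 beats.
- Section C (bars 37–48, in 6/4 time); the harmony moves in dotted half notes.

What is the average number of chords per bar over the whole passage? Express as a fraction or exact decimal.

A: 18 × 3 = 54 beats ÷ 2 = 27 chords.
B: 18 × 6 = 108 beats ÷ 4 = 27 chords.
C: 12 × 6 = 72 beats ÷ 3 = 24 chords.
Overall: 78 chords over 48 bars → 78/48 = 1.625 chords per bar.

1.625 chords per bar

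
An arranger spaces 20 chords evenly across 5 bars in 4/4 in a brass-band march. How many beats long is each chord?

1 beat

5 bars × 4 beats/bar = 20 beats total.
20 beats ÷ 20 chords = 1 beats per chord.
(That is a quarter note.)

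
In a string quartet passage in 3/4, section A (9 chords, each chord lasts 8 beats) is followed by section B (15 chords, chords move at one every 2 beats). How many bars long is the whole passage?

34 bars

A: 9 × 8 = 72 beats = 24 bars.
B: 15 × 2 = 30 beats = 10 bars.
Total: 24 + 10 = 34 bars.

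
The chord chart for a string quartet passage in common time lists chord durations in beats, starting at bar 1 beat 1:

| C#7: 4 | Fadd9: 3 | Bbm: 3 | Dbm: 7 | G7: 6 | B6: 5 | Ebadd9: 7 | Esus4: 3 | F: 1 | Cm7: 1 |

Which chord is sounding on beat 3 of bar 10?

F

Beat 3 of bar 10 is beat (10−1)×4 + 3 = 39 overall.
Running totals: C#7 ends at 4, Fadd9 ends at 7, Bbm ends at 10, Dbm ends at 17, G7 ends at 23, B6 ends at 28, Ebadd9 ends at 35, Esus4 ends at 38, F ends at 39.
Beat 39 falls within F.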